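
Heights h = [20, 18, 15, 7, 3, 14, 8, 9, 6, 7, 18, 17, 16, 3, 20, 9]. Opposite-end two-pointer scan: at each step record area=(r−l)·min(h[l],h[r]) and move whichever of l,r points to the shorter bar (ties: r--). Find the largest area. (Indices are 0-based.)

[0,15] min(20,9)*15=135 best=135 * → r--
[0,14] min(20,20)*14=280 best=280 * → r--
[0,13] min(20,3)*13=39 best=280 → r--
[0,12] min(20,16)*12=192 best=280 → r--
[0,11] min(20,17)*11=187 best=280 → r--
[0,10] min(20,18)*10=180 best=280 → r--
[0,9] min(20,7)*9=63 best=280 → r--
[0,8] min(20,6)*8=48 best=280 → r--
[0,7] min(20,9)*7=63 best=280 → r--
[0,6] min(20,8)*6=48 best=280 → r--
[0,5] min(20,14)*5=70 best=280 → r--
[0,4] min(20,3)*4=12 best=280 → r--
[0,3] min(20,7)*3=21 best=280 → r--
[0,2] min(20,15)*2=30 best=280 → r--
[0,1] min(20,18)*1=18 best=280 → r--

max area = 280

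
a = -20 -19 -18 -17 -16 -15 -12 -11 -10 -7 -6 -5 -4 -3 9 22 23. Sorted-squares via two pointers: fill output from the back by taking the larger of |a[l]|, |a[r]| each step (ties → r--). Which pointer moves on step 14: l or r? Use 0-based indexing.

l=0 r=16: |-20|<=|23| out[16]=529, r--
l=0 r=15: |-20|<=|22| out[15]=484, r--
l=0 r=14: |-20|>|9| out[14]=400, l++
l=1 r=14: |-19|>|9| out[13]=361, l++
l=2 r=14: |-18|>|9| out[12]=324, l++
l=3 r=14: |-17|>|9| out[11]=289, l++
l=4 r=14: |-16|>|9| out[10]=256, l++
l=5 r=14: |-15|>|9| out[9]=225, l++
l=6 r=14: |-12|>|9| out[8]=144, l++
l=7 r=14: |-11|>|9| out[7]=121, l++
l=8 r=14: |-10|>|9| out[6]=100, l++
l=9 r=14: |-7|<=|9| out[5]=81, r--
l=9 r=13: |-7|>|-3| out[4]=49, l++
l=10 r=13: |-6|>|-3| out[3]=36, l++

l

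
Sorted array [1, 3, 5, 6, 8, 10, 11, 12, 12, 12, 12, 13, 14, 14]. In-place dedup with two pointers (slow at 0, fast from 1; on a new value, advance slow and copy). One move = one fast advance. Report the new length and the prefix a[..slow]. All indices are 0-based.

slow=0 fast=1: a[fast]=3≠a[slow]=1 write a[1]=3, slow++,fast++
slow=1 fast=2: a[fast]=5≠a[slow]=3 write a[2]=5, slow++,fast++
slow=2 fast=3: a[fast]=6≠a[slow]=5 write a[3]=6, slow++,fast++
slow=3 fast=4: a[fast]=8≠a[slow]=6 write a[4]=8, slow++,fast++
slow=4 fast=5: a[fast]=10≠a[slow]=8 write a[5]=10, slow++,fast++
slow=5 fast=6: a[fast]=11≠a[slow]=10 write a[6]=11, slow++,fast++
slow=6 fast=7: a[fast]=12≠a[slow]=11 write a[7]=12, slow++,fast++
slow=7 fast=8: a[fast]=12=a[slow] dup, fast++
slow=7 fast=9: a[fast]=12=a[slow] dup, fast++
slow=7 fast=10: a[fast]=12=a[slow] dup, fast++
slow=7 fast=11: a[fast]=13≠a[slow]=12 write a[8]=13, slow++,fast++
slow=8 fast=12: a[fast]=14≠a[slow]=13 write a[9]=14, slow++,fast++
slow=9 fast=13: a[fast]=14=a[slow] dup, fast++

length 10; prefix = [1, 3, 5, 6, 8, 10, 11, 12, 13, 14]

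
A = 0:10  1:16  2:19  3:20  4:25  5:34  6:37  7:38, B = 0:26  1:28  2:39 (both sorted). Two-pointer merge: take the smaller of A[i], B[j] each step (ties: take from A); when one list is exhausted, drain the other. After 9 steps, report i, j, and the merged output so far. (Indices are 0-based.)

[i=0,j=0] A[i]=10<=B[j]=26 take 10 → i++
[i=1,j=0] A[i]=16<=B[j]=26 take 16 → i++
[i=2,j=0] A[i]=19<=B[j]=26 take 19 → i++
[i=3,j=0] A[i]=20<=B[j]=26 take 20 → i++
[i=4,j=0] A[i]=25<=B[j]=26 take 25 → i++
[i=5,j=0] A[i]=34>B[j]=26 take 26 → j++
[i=5,j=1] A[i]=34>B[j]=28 take 28 → j++
[i=5,j=2] A[i]=34<=B[j]=39 take 34 → i++
[i=6,j=2] A[i]=37<=B[j]=39 take 37 → i++

i=7, j=2, merged so far=[10, 16, 19, 20, 25, 26, 28, 34, 37]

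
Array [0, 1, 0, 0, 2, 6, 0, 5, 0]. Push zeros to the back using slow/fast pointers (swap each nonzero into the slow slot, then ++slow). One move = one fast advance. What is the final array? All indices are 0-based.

(s=0,f=0) a[fast]=0 → fast++
(s=0,f=1) a[fast]=1≠0 swap→a[0]=1 → slow++,fast++
(s=1,f=2) a[fast]=0 → fast++
(s=1,f=3) a[fast]=0 → fast++
(s=1,f=4) a[fast]=2≠0 swap→a[1]=2 → slow++,fast++
(s=2,f=5) a[fast]=6≠0 swap→a[2]=6 → slow++,fast++
(s=3,f=6) a[fast]=0 → fast++
(s=3,f=7) a[fast]=5≠0 swap→a[3]=5 → slow++,fast++
(s=4,f=8) a[fast]=0 → fast++

[1, 2, 6, 5, 0, 0, 0, 0, 0]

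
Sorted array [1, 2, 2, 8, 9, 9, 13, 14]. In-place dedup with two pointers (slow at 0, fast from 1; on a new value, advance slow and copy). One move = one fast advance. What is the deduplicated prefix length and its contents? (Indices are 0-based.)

(s=0,f=1) a[fast]=2≠a[slow]=1 write a[1]=2 → slow++,fast++
(s=1,f=2) a[fast]=2=a[slow] dup → fast++
(s=1,f=3) a[fast]=8≠a[slow]=2 write a[2]=8 → slow++,fast++
(s=2,f=4) a[fast]=9≠a[slow]=8 write a[3]=9 → slow++,fast++
(s=3,f=5) a[fast]=9=a[slow] dup → fast++
(s=3,f=6) a[fast]=13≠a[slow]=9 write a[4]=13 → slow++,fast++
(s=4,f=7) a[fast]=14≠a[slow]=13 write a[5]=14 → slow++,fast++

length 6; prefix = [1, 2, 8, 9, 13, 14]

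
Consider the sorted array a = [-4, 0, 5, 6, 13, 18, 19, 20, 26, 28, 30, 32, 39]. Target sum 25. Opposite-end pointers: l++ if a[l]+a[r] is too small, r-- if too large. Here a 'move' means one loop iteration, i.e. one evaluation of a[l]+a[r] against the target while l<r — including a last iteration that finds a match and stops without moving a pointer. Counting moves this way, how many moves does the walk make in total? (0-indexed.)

8 moves

l=0 r=12: -4+39=35 >25, r--
l=0 r=11: -4+32=28 >25, r--
l=0 r=10: -4+30=26 >25, r--
l=0 r=9: -4+28=24 <25, l++
l=1 r=9: 0+28=28 >25, r--
l=1 r=8: 0+26=26 >25, r--
l=1 r=7: 0+20=20 <25, l++
l=2 r=7: 5+20=25, found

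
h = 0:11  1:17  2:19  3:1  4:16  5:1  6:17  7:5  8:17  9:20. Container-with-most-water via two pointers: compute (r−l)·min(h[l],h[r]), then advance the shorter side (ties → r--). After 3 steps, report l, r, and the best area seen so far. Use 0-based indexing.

[0,9] min(11,20)*9=99 best=99 * → l++
[1,9] min(17,20)*8=136 best=136 * → l++
[2,9] min(19,20)*7=133 best=136 → l++

l=3, r=9, best area=136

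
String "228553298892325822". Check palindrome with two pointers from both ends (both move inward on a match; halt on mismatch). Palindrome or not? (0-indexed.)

l=0 r=17: '2'=='2', l++,r--
l=1 r=16: '2'=='2', l++,r--
l=2 r=15: '8'=='8', l++,r--
l=3 r=14: '5'=='5', l++,r--
l=4 r=13: '5'!='2', stop

not a palindrome (mismatch at 4,13)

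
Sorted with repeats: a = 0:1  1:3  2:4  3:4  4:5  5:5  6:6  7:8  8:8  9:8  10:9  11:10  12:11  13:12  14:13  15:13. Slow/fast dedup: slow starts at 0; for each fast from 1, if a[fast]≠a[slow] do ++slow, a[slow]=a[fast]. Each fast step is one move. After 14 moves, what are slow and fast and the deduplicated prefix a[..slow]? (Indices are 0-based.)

slow=10, fast=15, prefix=[1, 3, 4, 5, 6, 8, 9, 10, 11, 12, 13]

slow=0 fast=1: a[fast]=3≠a[slow]=1 write a[1]=3, slow++,fast++
slow=1 fast=2: a[fast]=4≠a[slow]=3 write a[2]=4, slow++,fast++
slow=2 fast=3: a[fast]=4=a[slow] dup, fast++
slow=2 fast=4: a[fast]=5≠a[slow]=4 write a[3]=5, slow++,fast++
slow=3 fast=5: a[fast]=5=a[slow] dup, fast++
slow=3 fast=6: a[fast]=6≠a[slow]=5 write a[4]=6, slow++,fast++
slow=4 fast=7: a[fast]=8≠a[slow]=6 write a[5]=8, slow++,fast++
slow=5 fast=8: a[fast]=8=a[slow] dup, fast++
slow=5 fast=9: a[fast]=8=a[slow] dup, fast++
slow=5 fast=10: a[fast]=9≠a[slow]=8 write a[6]=9, slow++,fast++
slow=6 fast=11: a[fast]=10≠a[slow]=9 write a[7]=10, slow++,fast++
slow=7 fast=12: a[fast]=11≠a[slow]=10 write a[8]=11, slow++,fast++
slow=8 fast=13: a[fast]=12≠a[slow]=11 write a[9]=12, slow++,fast++
slow=9 fast=14: a[fast]=13≠a[slow]=12 write a[10]=13, slow++,fast++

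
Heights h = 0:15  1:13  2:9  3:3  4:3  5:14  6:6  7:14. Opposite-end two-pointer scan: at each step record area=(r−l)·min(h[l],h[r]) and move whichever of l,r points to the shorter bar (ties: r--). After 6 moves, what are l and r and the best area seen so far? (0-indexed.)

l=0 r=7: min(15,14)*7=98 best=98 *, r--
l=0 r=6: min(15,6)*6=36 best=98, r--
l=0 r=5: min(15,14)*5=70 best=98, r--
l=0 r=4: min(15,3)*4=12 best=98, r--
l=0 r=3: min(15,3)*3=9 best=98, r--
l=0 r=2: min(15,9)*2=18 best=98, r--

l=0, r=1, best area=98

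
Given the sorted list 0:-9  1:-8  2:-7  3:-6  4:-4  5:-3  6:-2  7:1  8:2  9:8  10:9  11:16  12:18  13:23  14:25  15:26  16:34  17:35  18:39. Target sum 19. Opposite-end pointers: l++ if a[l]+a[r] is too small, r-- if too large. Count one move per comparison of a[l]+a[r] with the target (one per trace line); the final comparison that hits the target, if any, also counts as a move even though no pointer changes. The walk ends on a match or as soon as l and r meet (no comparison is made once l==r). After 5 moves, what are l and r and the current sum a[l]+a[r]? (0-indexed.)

l=2, r=15, sum=19

[0,18] -9+39=30 >19 → r--
[0,17] -9+35=26 >19 → r--
[0,16] -9+34=25 >19 → r--
[0,15] -9+26=17 <19 → l++
[1,15] -8+26=18 <19 → l++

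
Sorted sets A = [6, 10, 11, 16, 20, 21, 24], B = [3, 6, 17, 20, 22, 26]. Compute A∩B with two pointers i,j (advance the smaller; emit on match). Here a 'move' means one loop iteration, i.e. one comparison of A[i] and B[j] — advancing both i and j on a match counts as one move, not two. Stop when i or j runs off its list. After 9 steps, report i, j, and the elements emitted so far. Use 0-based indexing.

i=6, j=5, emitted=[6, 20]

[i=0,j=0] 6>3 → j++
[i=0,j=1] 6==6 emit → i++,j++
[i=1,j=2] 10<17 → i++
[i=2,j=2] 11<17 → i++
[i=3,j=2] 16<17 → i++
[i=4,j=2] 20>17 → j++
[i=4,j=3] 20==20 emit → i++,j++
[i=5,j=4] 21<22 → i++
[i=6,j=4] 24>22 → j++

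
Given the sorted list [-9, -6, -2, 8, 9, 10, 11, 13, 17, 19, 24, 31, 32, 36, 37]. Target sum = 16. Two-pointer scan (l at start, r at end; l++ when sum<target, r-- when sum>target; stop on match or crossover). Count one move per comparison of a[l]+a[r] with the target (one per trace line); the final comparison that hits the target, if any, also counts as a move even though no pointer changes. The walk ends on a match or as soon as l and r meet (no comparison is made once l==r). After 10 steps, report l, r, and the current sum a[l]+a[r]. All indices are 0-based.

l=3, r=7, sum=21

[0,14] -9+37=28 >16 → r--
[0,13] -9+36=27 >16 → r--
[0,12] -9+32=23 >16 → r--
[0,11] -9+31=22 >16 → r--
[0,10] -9+24=15 <16 → l++
[1,10] -6+24=18 >16 → r--
[1,9] -6+19=13 <16 → l++
[2,9] -2+19=17 >16 → r--
[2,8] -2+17=15 <16 → l++
[3,8] 8+17=25 >16 → r--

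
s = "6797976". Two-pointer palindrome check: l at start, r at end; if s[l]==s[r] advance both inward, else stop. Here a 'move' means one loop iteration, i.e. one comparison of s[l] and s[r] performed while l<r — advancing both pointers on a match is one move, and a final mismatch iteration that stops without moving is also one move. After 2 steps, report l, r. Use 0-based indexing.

l=2, r=4

[0,6] '6'=='6' → l++,r--
[1,5] '7'=='7' → l++,r--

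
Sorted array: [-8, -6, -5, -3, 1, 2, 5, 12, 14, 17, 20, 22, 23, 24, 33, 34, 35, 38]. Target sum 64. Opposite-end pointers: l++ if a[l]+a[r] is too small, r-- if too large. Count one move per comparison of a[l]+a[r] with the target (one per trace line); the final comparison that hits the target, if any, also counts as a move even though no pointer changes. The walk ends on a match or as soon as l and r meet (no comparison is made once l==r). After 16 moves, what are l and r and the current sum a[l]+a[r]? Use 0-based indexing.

l=14, r=15, sum=67

[0,17] -8+38=30 <64 → l++
[1,17] -6+38=32 <64 → l++
[2,17] -5+38=33 <64 → l++
[3,17] -3+38=35 <64 → l++
[4,17] 1+38=39 <64 → l++
[5,17] 2+38=40 <64 → l++
[6,17] 5+38=43 <64 → l++
[7,17] 12+38=50 <64 → l++
[8,17] 14+38=52 <64 → l++
[9,17] 17+38=55 <64 → l++
[10,17] 20+38=58 <64 → l++
[11,17] 22+38=60 <64 → l++
[12,17] 23+38=61 <64 → l++
[13,17] 24+38=62 <64 → l++
[14,17] 33+38=71 >64 → r--
[14,16] 33+35=68 >64 → r--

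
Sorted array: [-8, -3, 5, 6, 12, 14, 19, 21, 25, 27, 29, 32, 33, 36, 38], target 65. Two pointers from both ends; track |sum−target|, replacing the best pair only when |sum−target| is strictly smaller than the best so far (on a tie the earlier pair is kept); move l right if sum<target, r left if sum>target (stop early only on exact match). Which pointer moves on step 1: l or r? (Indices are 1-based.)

l

[1,15] -8+38=30 d=35 * → l++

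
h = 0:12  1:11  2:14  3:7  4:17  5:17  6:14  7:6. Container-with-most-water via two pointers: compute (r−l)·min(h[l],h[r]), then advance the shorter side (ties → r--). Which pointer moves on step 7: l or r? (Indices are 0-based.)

l=0 r=7: min(12,6)*7=42 best=42 *, r--
l=0 r=6: min(12,14)*6=72 best=72 *, l++
l=1 r=6: min(11,14)*5=55 best=72, l++
l=2 r=6: min(14,14)*4=56 best=72, r--
l=2 r=5: min(14,17)*3=42 best=72, l++
l=3 r=5: min(7,17)*2=14 best=72, l++
l=4 r=5: min(17,17)*1=17 best=72, r--

r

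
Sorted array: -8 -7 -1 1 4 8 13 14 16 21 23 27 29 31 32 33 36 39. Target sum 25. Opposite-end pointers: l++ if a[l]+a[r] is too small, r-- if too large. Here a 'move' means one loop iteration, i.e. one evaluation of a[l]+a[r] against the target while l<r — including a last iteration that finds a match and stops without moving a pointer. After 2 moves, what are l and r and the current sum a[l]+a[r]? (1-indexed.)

[1,18] -8+39=31 >25 → r--
[1,17] -8+36=28 >25 → r--

l=1, r=16, sum=25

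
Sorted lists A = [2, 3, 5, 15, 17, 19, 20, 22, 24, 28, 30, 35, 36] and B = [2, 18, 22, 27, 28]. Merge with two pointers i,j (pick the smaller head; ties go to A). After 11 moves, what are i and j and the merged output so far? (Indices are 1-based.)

i=9, j=4, merged so far=[2, 2, 3, 5, 15, 17, 18, 19, 20, 22, 22]

[i=1,j=1] A[i]=2<=B[j]=2 take 2 → i++
[i=2,j=1] A[i]=3>B[j]=2 take 2 → j++
[i=2,j=2] A[i]=3<=B[j]=18 take 3 → i++
[i=3,j=2] A[i]=5<=B[j]=18 take 5 → i++
[i=4,j=2] A[i]=15<=B[j]=18 take 15 → i++
[i=5,j=2] A[i]=17<=B[j]=18 take 17 → i++
[i=6,j=2] A[i]=19>B[j]=18 take 18 → j++
[i=6,j=3] A[i]=19<=B[j]=22 take 19 → i++
[i=7,j=3] A[i]=20<=B[j]=22 take 20 → i++
[i=8,j=3] A[i]=22<=B[j]=22 take 22 → i++
[i=9,j=3] A[i]=24>B[j]=22 take 22 → j++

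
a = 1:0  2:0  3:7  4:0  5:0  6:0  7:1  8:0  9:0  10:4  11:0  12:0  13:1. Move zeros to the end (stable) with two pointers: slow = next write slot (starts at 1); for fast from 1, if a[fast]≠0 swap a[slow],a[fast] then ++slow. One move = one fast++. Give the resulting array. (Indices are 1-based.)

(s=1,f=1) a[fast]=0 → fast++
(s=1,f=2) a[fast]=0 → fast++
(s=1,f=3) a[fast]=7≠0 swap→a[1]=7 → slow++,fast++
(s=2,f=4) a[fast]=0 → fast++
(s=2,f=5) a[fast]=0 → fast++
(s=2,f=6) a[fast]=0 → fast++
(s=2,f=7) a[fast]=1≠0 swap→a[2]=1 → slow++,fast++
(s=3,f=8) a[fast]=0 → fast++
(s=3,f=9) a[fast]=0 → fast++
(s=3,f=10) a[fast]=4≠0 swap→a[3]=4 → slow++,fast++
(s=4,f=11) a[fast]=0 → fast++
(s=4,f=12) a[fast]=0 → fast++
(s=4,f=13) a[fast]=1≠0 swap→a[4]=1 → slow++,fast++

[7, 1, 4, 1, 0, 0, 0, 0, 0, 0, 0, 0, 0]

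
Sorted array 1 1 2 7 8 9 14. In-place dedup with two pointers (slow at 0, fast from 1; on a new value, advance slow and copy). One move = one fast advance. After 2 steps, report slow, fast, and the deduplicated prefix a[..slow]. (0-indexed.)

slow=0 fast=1: a[fast]=1=a[slow] dup, fast++
slow=0 fast=2: a[fast]=2≠a[slow]=1 write a[1]=2, slow++,fast++

slow=1, fast=3, prefix=[1, 2]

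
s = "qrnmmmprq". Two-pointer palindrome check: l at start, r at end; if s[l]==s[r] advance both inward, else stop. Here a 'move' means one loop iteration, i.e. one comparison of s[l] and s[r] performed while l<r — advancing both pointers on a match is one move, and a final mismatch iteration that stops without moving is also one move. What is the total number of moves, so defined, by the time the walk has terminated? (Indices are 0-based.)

3 moves

[0,8] 'q'=='q' → l++,r--
[1,7] 'r'=='r' → l++,r--
[2,6] 'n'!='p' → stop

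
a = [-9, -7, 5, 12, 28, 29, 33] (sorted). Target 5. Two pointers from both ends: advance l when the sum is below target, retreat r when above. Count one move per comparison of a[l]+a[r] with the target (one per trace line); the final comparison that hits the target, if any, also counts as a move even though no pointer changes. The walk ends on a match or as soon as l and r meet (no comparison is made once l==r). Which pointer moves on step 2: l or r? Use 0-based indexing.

r

l=0 r=6: -9+33=24 >5, r--
l=0 r=5: -9+29=20 >5, r--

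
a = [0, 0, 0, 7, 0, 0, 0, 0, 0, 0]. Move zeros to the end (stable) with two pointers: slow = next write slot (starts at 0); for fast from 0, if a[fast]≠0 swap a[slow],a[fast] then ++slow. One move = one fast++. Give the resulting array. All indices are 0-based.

[7, 0, 0, 0, 0, 0, 0, 0, 0, 0]

slow=0 fast=0: a[fast]=0, fast++
slow=0 fast=1: a[fast]=0, fast++
slow=0 fast=2: a[fast]=0, fast++
slow=0 fast=3: a[fast]=7≠0 swap→a[0]=7, slow++,fast++
slow=1 fast=4: a[fast]=0, fast++
slow=1 fast=5: a[fast]=0, fast++
slow=1 fast=6: a[fast]=0, fast++
slow=1 fast=7: a[fast]=0, fast++
slow=1 fast=8: a[fast]=0, fast++
slow=1 fast=9: a[fast]=0, fast++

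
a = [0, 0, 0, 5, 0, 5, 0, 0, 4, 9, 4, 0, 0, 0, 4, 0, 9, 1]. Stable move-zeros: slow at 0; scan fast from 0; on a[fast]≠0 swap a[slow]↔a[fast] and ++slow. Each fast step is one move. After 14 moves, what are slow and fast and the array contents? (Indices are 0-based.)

slow=0 fast=0: a[fast]=0, fast++
slow=0 fast=1: a[fast]=0, fast++
slow=0 fast=2: a[fast]=0, fast++
slow=0 fast=3: a[fast]=5≠0 swap→a[0]=5, slow++,fast++
slow=1 fast=4: a[fast]=0, fast++
slow=1 fast=5: a[fast]=5≠0 swap→a[1]=5, slow++,fast++
slow=2 fast=6: a[fast]=0, fast++
slow=2 fast=7: a[fast]=0, fast++
slow=2 fast=8: a[fast]=4≠0 swap→a[2]=4, slow++,fast++
slow=3 fast=9: a[fast]=9≠0 swap→a[3]=9, slow++,fast++
slow=4 fast=10: a[fast]=4≠0 swap→a[4]=4, slow++,fast++
slow=5 fast=11: a[fast]=0, fast++
slow=5 fast=12: a[fast]=0, fast++
slow=5 fast=13: a[fast]=0, fast++

slow=5, fast=14, a=[5, 5, 4, 9, 4, 0, 0, 0, 0, 0, 0, 0, 0, 0, 4, 0, 9, 1]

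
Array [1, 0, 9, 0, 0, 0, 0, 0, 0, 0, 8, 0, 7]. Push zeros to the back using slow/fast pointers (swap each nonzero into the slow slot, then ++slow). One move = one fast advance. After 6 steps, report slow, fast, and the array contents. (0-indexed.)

slow=2, fast=6, a=[1, 9, 0, 0, 0, 0, 0, 0, 0, 0, 8, 0, 7]

slow=0 fast=0: a[fast]=1≠0 swap→a[0]=1, slow++,fast++
slow=1 fast=1: a[fast]=0, fast++
slow=1 fast=2: a[fast]=9≠0 swap→a[1]=9, slow++,fast++
slow=2 fast=3: a[fast]=0, fast++
slow=2 fast=4: a[fast]=0, fast++
slow=2 fast=5: a[fast]=0, fast++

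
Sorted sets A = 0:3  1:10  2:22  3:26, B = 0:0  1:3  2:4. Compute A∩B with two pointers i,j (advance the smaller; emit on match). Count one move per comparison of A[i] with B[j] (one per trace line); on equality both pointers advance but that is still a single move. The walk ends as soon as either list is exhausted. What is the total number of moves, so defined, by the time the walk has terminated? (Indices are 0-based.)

3 moves

i=0 j=0: 3>0, j++
i=0 j=1: 3==3 emit, i++,j++
i=1 j=2: 10>4, j++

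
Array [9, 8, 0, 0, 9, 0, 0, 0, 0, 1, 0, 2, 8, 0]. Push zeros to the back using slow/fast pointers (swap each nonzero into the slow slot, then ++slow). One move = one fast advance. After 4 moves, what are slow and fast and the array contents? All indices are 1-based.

slow=1 fast=1: a[fast]=9≠0 swap→a[1]=9, slow++,fast++
slow=2 fast=2: a[fast]=8≠0 swap→a[2]=8, slow++,fast++
slow=3 fast=3: a[fast]=0, fast++
slow=3 fast=4: a[fast]=0, fast++

slow=3, fast=5, a=[9, 8, 0, 0, 9, 0, 0, 0, 0, 1, 0, 2, 8, 0]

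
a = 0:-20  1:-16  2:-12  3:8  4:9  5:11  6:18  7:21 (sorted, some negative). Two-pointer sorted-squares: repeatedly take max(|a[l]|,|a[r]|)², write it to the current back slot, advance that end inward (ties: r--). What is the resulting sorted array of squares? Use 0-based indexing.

[64, 81, 121, 144, 256, 324, 400, 441]

[0,7] |-20|<=|21| out[7]=441 → r--
[0,6] |-20|>|18| out[6]=400 → l++
[1,6] |-16|<=|18| out[5]=324 → r--
[1,5] |-16|>|11| out[4]=256 → l++
[2,5] |-12|>|11| out[3]=144 → l++
[3,5] |8|<=|11| out[2]=121 → r--
[3,4] |8|<=|9| out[1]=81 → r--
[3,3] |8|<=|8| out[0]=64 → r--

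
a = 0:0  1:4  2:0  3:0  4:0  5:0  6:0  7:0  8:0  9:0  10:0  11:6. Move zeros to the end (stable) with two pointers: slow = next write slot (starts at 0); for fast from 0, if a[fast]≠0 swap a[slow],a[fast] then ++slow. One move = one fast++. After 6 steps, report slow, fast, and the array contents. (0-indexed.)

(s=0,f=0) a[fast]=0 → fast++
(s=0,f=1) a[fast]=4≠0 swap→a[0]=4 → slow++,fast++
(s=1,f=2) a[fast]=0 → fast++
(s=1,f=3) a[fast]=0 → fast++
(s=1,f=4) a[fast]=0 → fast++
(s=1,f=5) a[fast]=0 → fast++

slow=1, fast=6, a=[4, 0, 0, 0, 0, 0, 0, 0, 0, 0, 0, 6]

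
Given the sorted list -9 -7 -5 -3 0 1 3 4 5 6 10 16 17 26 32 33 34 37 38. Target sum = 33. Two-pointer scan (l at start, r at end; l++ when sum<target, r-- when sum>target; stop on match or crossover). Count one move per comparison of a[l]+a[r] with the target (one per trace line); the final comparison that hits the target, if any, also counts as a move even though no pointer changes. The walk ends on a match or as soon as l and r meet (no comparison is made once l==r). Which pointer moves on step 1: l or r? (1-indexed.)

l=1 r=19: -9+38=29 <33, l++

l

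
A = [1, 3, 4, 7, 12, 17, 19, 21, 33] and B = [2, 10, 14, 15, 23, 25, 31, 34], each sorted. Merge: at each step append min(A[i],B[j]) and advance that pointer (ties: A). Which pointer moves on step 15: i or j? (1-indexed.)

j

i=1 j=1: A[i]=1<=B[j]=2 take 1, i++
i=2 j=1: A[i]=3>B[j]=2 take 2, j++
i=2 j=2: A[i]=3<=B[j]=10 take 3, i++
i=3 j=2: A[i]=4<=B[j]=10 take 4, i++
i=4 j=2: A[i]=7<=B[j]=10 take 7, i++
i=5 j=2: A[i]=12>B[j]=10 take 10, j++
i=5 j=3: A[i]=12<=B[j]=14 take 12, i++
i=6 j=3: A[i]=17>B[j]=14 take 14, j++
i=6 j=4: A[i]=17>B[j]=15 take 15, j++
i=6 j=5: A[i]=17<=B[j]=23 take 17, i++
i=7 j=5: A[i]=19<=B[j]=23 take 19, i++
i=8 j=5: A[i]=21<=B[j]=23 take 21, i++
i=9 j=5: A[i]=33>B[j]=23 take 23, j++
i=9 j=6: A[i]=33>B[j]=25 take 25, j++
i=9 j=7: A[i]=33>B[j]=31 take 31, j++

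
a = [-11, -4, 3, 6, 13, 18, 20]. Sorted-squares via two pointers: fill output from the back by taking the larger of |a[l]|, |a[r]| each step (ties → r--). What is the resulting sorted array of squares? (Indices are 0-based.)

[9, 16, 36, 121, 169, 324, 400]

[0,6] |-11|<=|20| out[6]=400 → r--
[0,5] |-11|<=|18| out[5]=324 → r--
[0,4] |-11|<=|13| out[4]=169 → r--
[0,3] |-11|>|6| out[3]=121 → l++
[1,3] |-4|<=|6| out[2]=36 → r--
[1,2] |-4|>|3| out[1]=16 → l++
[2,2] |3|<=|3| out[0]=9 → r--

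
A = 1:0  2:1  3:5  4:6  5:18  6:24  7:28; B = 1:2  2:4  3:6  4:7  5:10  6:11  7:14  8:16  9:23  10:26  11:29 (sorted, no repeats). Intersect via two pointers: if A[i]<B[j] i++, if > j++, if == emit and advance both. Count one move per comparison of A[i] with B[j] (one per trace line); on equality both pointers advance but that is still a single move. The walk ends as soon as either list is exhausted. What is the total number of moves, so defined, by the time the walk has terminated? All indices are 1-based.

[i=1,j=1] 0<2 → i++
[i=2,j=1] 1<2 → i++
[i=3,j=1] 5>2 → j++
[i=3,j=2] 5>4 → j++
[i=3,j=3] 5<6 → i++
[i=4,j=3] 6==6 emit → i++,j++
[i=5,j=4] 18>7 → j++
[i=5,j=5] 18>10 → j++
[i=5,j=6] 18>11 → j++
[i=5,j=7] 18>14 → j++
[i=5,j=8] 18>16 → j++
[i=5,j=9] 18<23 → i++
[i=6,j=9] 24>23 → j++
[i=6,j=10] 24<26 → i++
[i=7,j=10] 28>26 → j++
[i=7,j=11] 28<29 → i++

16 moves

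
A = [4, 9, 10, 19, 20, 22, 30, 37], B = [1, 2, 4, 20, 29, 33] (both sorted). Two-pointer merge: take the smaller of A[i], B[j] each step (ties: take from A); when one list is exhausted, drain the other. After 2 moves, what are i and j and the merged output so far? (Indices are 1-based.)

i=1, j=3, merged so far=[1, 2]

[i=1,j=1] A[i]=4>B[j]=1 take 1 → j++
[i=1,j=2] A[i]=4>B[j]=2 take 2 → j++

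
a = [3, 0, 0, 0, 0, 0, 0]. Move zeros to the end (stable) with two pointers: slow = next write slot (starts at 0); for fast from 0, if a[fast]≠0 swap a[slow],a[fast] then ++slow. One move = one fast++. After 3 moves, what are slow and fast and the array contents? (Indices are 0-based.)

slow=0 fast=0: a[fast]=3≠0 swap→a[0]=3, slow++,fast++
slow=1 fast=1: a[fast]=0, fast++
slow=1 fast=2: a[fast]=0, fast++

slow=1, fast=3, a=[3, 0, 0, 0, 0, 0, 0]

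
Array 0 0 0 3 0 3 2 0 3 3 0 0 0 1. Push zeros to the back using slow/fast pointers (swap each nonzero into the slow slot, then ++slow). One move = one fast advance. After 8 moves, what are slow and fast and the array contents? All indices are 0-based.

(s=0,f=0) a[fast]=0 → fast++
(s=0,f=1) a[fast]=0 → fast++
(s=0,f=2) a[fast]=0 → fast++
(s=0,f=3) a[fast]=3≠0 swap→a[0]=3 → slow++,fast++
(s=1,f=4) a[fast]=0 → fast++
(s=1,f=5) a[fast]=3≠0 swap→a[1]=3 → slow++,fast++
(s=2,f=6) a[fast]=2≠0 swap→a[2]=2 → slow++,fast++
(s=3,f=7) a[fast]=0 → fast++

slow=3, fast=8, a=[3, 3, 2, 0, 0, 0, 0, 0, 3, 3, 0, 0, 0, 1]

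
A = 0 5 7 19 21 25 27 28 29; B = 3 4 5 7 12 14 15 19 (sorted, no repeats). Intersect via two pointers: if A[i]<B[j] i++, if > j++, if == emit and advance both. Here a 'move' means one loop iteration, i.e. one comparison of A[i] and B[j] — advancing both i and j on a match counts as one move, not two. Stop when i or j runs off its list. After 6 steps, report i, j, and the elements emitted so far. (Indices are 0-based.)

i=3, j=5, emitted=[5, 7]

[i=0,j=0] 0<3 → i++
[i=1,j=0] 5>3 → j++
[i=1,j=1] 5>4 → j++
[i=1,j=2] 5==5 emit → i++,j++
[i=2,j=3] 7==7 emit → i++,j++
[i=3,j=4] 19>12 → j++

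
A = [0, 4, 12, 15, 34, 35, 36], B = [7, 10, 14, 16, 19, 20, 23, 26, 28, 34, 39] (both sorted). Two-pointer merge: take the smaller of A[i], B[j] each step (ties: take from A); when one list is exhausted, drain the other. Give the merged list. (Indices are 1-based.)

i=1 j=1: A[i]=0<=B[j]=7 take 0, i++
i=2 j=1: A[i]=4<=B[j]=7 take 4, i++
i=3 j=1: A[i]=12>B[j]=7 take 7, j++
i=3 j=2: A[i]=12>B[j]=10 take 10, j++
i=3 j=3: A[i]=12<=B[j]=14 take 12, i++
i=4 j=3: A[i]=15>B[j]=14 take 14, j++
i=4 j=4: A[i]=15<=B[j]=16 take 15, i++
i=5 j=4: A[i]=34>B[j]=16 take 16, j++
i=5 j=5: A[i]=34>B[j]=19 take 19, j++
i=5 j=6: A[i]=34>B[j]=20 take 20, j++
i=5 j=7: A[i]=34>B[j]=23 take 23, j++
i=5 j=8: A[i]=34>B[j]=26 take 26, j++
i=5 j=9: A[i]=34>B[j]=28 take 28, j++
i=5 j=10: A[i]=34<=B[j]=34 take 34, i++
i=6 j=10: A[i]=35>B[j]=34 take 34, j++
i=6 j=11: A[i]=35<=B[j]=39 take 35, i++
i=7 j=11: A[i]=36<=B[j]=39 take 36, i++
i=8 j=11: A done, take B[j]=39, j++

[0, 4, 7, 10, 12, 14, 15, 16, 19, 20, 23, 26, 28, 34, 34, 35, 36, 39]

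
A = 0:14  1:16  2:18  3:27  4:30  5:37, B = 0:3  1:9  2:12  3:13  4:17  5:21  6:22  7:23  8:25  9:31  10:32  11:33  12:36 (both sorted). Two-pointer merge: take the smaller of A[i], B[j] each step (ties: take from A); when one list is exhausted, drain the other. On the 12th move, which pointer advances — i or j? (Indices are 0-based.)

j

[i=0,j=0] A[i]=14>B[j]=3 take 3 → j++
[i=0,j=1] A[i]=14>B[j]=9 take 9 → j++
[i=0,j=2] A[i]=14>B[j]=12 take 12 → j++
[i=0,j=3] A[i]=14>B[j]=13 take 13 → j++
[i=0,j=4] A[i]=14<=B[j]=17 take 14 → i++
[i=1,j=4] A[i]=16<=B[j]=17 take 16 → i++
[i=2,j=4] A[i]=18>B[j]=17 take 17 → j++
[i=2,j=5] A[i]=18<=B[j]=21 take 18 → i++
[i=3,j=5] A[i]=27>B[j]=21 take 21 → j++
[i=3,j=6] A[i]=27>B[j]=22 take 22 → j++
[i=3,j=7] A[i]=27>B[j]=23 take 23 → j++
[i=3,j=8] A[i]=27>B[j]=25 take 25 → j++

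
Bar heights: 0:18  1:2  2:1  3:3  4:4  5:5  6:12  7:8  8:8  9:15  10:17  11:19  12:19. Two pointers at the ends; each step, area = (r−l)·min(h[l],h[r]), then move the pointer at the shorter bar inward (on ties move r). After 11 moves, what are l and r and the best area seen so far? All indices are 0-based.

[0,12] min(18,19)*12=216 best=216 * → l++
[1,12] min(2,19)*11=22 best=216 → l++
[2,12] min(1,19)*10=10 best=216 → l++
[3,12] min(3,19)*9=27 best=216 → l++
[4,12] min(4,19)*8=32 best=216 → l++
[5,12] min(5,19)*7=35 best=216 → l++
[6,12] min(12,19)*6=72 best=216 → l++
[7,12] min(8,19)*5=40 best=216 → l++
[8,12] min(8,19)*4=32 best=216 → l++
[9,12] min(15,19)*3=45 best=216 → l++
[10,12] min(17,19)*2=34 best=216 → l++

l=11, r=12, best area=216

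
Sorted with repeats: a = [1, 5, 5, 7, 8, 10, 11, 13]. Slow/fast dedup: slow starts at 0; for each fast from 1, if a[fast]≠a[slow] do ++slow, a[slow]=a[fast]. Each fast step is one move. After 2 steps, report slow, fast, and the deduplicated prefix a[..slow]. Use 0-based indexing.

slow=0 fast=1: a[fast]=5≠a[slow]=1 write a[1]=5, slow++,fast++
slow=1 fast=2: a[fast]=5=a[slow] dup, fast++

slow=1, fast=3, prefix=[1, 5]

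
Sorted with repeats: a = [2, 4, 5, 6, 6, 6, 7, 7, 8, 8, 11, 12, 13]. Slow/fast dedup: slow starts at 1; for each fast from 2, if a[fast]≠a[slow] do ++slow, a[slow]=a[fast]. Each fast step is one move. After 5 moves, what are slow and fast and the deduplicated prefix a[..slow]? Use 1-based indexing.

slow=4, fast=7, prefix=[2, 4, 5, 6]

(s=1,f=2) a[fast]=4≠a[slow]=2 write a[2]=4 → slow++,fast++
(s=2,f=3) a[fast]=5≠a[slow]=4 write a[3]=5 → slow++,fast++
(s=3,f=4) a[fast]=6≠a[slow]=5 write a[4]=6 → slow++,fast++
(s=4,f=5) a[fast]=6=a[slow] dup → fast++
(s=4,f=6) a[fast]=6=a[slow] dup → fast++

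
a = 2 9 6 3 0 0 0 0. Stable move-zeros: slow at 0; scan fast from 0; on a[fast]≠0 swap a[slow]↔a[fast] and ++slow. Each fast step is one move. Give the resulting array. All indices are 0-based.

slow=0 fast=0: a[fast]=2≠0 swap→a[0]=2, slow++,fast++
slow=1 fast=1: a[fast]=9≠0 swap→a[1]=9, slow++,fast++
slow=2 fast=2: a[fast]=6≠0 swap→a[2]=6, slow++,fast++
slow=3 fast=3: a[fast]=3≠0 swap→a[3]=3, slow++,fast++
slow=4 fast=4: a[fast]=0, fast++
slow=4 fast=5: a[fast]=0, fast++
slow=4 fast=6: a[fast]=0, fast++
slow=4 fast=7: a[fast]=0, fast++

[2, 9, 6, 3, 0, 0, 0, 0]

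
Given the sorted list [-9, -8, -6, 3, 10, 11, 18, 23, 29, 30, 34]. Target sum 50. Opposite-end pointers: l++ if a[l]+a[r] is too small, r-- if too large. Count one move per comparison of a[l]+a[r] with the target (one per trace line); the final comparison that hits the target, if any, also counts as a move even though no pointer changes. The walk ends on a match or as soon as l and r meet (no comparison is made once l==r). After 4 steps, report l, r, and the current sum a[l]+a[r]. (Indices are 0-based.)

l=4, r=10, sum=44

[0,10] -9+34=25 <50 → l++
[1,10] -8+34=26 <50 → l++
[2,10] -6+34=28 <50 → l++
[3,10] 3+34=37 <50 → l++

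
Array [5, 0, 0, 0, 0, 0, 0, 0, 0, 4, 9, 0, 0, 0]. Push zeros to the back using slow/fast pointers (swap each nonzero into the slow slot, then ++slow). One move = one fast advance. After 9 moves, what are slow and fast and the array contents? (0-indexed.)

slow=0 fast=0: a[fast]=5≠0 swap→a[0]=5, slow++,fast++
slow=1 fast=1: a[fast]=0, fast++
slow=1 fast=2: a[fast]=0, fast++
slow=1 fast=3: a[fast]=0, fast++
slow=1 fast=4: a[fast]=0, fast++
slow=1 fast=5: a[fast]=0, fast++
slow=1 fast=6: a[fast]=0, fast++
slow=1 fast=7: a[fast]=0, fast++
slow=1 fast=8: a[fast]=0, fast++

slow=1, fast=9, a=[5, 0, 0, 0, 0, 0, 0, 0, 0, 4, 9, 0, 0, 0]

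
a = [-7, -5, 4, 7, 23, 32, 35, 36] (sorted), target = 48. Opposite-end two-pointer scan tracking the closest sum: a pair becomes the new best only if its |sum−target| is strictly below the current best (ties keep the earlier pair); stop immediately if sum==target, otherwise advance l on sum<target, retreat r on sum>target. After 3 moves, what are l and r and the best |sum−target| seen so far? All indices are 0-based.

l=3, r=7, best |Δ|=8

[0,7] -7+36=29 d=19 * → l++
[1,7] -5+36=31 d=17 * → l++
[2,7] 4+36=40 d=8 * → l++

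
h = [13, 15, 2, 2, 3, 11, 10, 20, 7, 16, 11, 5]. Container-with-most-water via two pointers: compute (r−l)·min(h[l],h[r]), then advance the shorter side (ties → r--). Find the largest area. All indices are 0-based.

max area = 120

l=0 r=11: min(13,5)*11=55 best=55 *, r--
l=0 r=10: min(13,11)*10=110 best=110 *, r--
l=0 r=9: min(13,16)*9=117 best=117 *, l++
l=1 r=9: min(15,16)*8=120 best=120 *, l++
l=2 r=9: min(2,16)*7=14 best=120, l++
l=3 r=9: min(2,16)*6=12 best=120, l++
l=4 r=9: min(3,16)*5=15 best=120, l++
l=5 r=9: min(11,16)*4=44 best=120, l++
l=6 r=9: min(10,16)*3=30 best=120, l++
l=7 r=9: min(20,16)*2=32 best=120, r--
l=7 r=8: min(20,7)*1=7 best=120, r--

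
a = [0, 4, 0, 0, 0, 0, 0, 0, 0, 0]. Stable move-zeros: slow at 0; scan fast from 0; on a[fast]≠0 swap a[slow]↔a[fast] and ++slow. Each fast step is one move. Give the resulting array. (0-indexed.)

[4, 0, 0, 0, 0, 0, 0, 0, 0, 0]

slow=0 fast=0: a[fast]=0, fast++
slow=0 fast=1: a[fast]=4≠0 swap→a[0]=4, slow++,fast++
slow=1 fast=2: a[fast]=0, fast++
slow=1 fast=3: a[fast]=0, fast++
slow=1 fast=4: a[fast]=0, fast++
slow=1 fast=5: a[fast]=0, fast++
slow=1 fast=6: a[fast]=0, fast++
slow=1 fast=7: a[fast]=0, fast++
slow=1 fast=8: a[fast]=0, fast++
slow=1 fast=9: a[fast]=0, fast++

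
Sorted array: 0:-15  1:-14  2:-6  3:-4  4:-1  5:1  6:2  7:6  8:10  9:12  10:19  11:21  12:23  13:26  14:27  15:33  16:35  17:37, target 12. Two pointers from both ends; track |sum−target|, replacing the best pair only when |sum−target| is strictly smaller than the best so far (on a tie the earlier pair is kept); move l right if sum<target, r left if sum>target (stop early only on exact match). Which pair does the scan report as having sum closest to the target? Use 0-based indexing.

[0,17] -15+37=22 d=10 * → r--
[0,16] -15+35=20 d=8 * → r--
[0,15] -15+33=18 d=6 * → r--
[0,14] -15+27=12 d=0 * → stop

pair (-15, 27) with sum 12 (|Δ|=0)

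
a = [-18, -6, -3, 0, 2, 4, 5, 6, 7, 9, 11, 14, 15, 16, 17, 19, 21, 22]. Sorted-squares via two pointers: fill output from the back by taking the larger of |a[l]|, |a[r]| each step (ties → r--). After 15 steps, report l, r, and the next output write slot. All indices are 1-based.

l=1 r=18: |-18|<=|22| out[18]=484, r--
l=1 r=17: |-18|<=|21| out[17]=441, r--
l=1 r=16: |-18|<=|19| out[16]=361, r--
l=1 r=15: |-18|>|17| out[15]=324, l++
l=2 r=15: |-6|<=|17| out[14]=289, r--
l=2 r=14: |-6|<=|16| out[13]=256, r--
l=2 r=13: |-6|<=|15| out[12]=225, r--
l=2 r=12: |-6|<=|14| out[11]=196, r--
l=2 r=11: |-6|<=|11| out[10]=121, r--
l=2 r=10: |-6|<=|9| out[9]=81, r--
l=2 r=9: |-6|<=|7| out[8]=49, r--
l=2 r=8: |-6|<=|6| out[7]=36, r--
l=2 r=7: |-6|>|5| out[6]=36, l++
l=3 r=7: |-3|<=|5| out[5]=25, r--
l=3 r=6: |-3|<=|4| out[4]=16, r--

l=3, r=5, next write slot=3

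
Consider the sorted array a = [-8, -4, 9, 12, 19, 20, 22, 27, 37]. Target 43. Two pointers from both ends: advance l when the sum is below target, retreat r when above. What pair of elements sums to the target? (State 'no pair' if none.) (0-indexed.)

no pair

l=0 r=8: -8+37=29 <43, l++
l=1 r=8: -4+37=33 <43, l++
l=2 r=8: 9+37=46 >43, r--
l=2 r=7: 9+27=36 <43, l++
l=3 r=7: 12+27=39 <43, l++
l=4 r=7: 19+27=46 >43, r--
l=4 r=6: 19+22=41 <43, l++
l=5 r=6: 20+22=42 <43, l++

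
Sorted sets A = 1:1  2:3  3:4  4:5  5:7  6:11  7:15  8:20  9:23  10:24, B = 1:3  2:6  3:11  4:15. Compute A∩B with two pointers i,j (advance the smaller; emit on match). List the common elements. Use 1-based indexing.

intersection = [3, 11, 15]

i=1 j=1: 1<3, i++
i=2 j=1: 3==3 emit, i++,j++
i=3 j=2: 4<6, i++
i=4 j=2: 5<6, i++
i=5 j=2: 7>6, j++
i=5 j=3: 7<11, i++
i=6 j=3: 11==11 emit, i++,j++
i=7 j=4: 15==15 emit, i++,j++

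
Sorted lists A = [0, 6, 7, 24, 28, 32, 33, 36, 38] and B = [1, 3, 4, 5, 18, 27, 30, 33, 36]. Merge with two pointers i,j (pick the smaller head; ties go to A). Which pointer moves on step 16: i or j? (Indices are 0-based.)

i

[i=0,j=0] A[i]=0<=B[j]=1 take 0 → i++
[i=1,j=0] A[i]=6>B[j]=1 take 1 → j++
[i=1,j=1] A[i]=6>B[j]=3 take 3 → j++
[i=1,j=2] A[i]=6>B[j]=4 take 4 → j++
[i=1,j=3] A[i]=6>B[j]=5 take 5 → j++
[i=1,j=4] A[i]=6<=B[j]=18 take 6 → i++
[i=2,j=4] A[i]=7<=B[j]=18 take 7 → i++
[i=3,j=4] A[i]=24>B[j]=18 take 18 → j++
[i=3,j=5] A[i]=24<=B[j]=27 take 24 → i++
[i=4,j=5] A[i]=28>B[j]=27 take 27 → j++
[i=4,j=6] A[i]=28<=B[j]=30 take 28 → i++
[i=5,j=6] A[i]=32>B[j]=30 take 30 → j++
[i=5,j=7] A[i]=32<=B[j]=33 take 32 → i++
[i=6,j=7] A[i]=33<=B[j]=33 take 33 → i++
[i=7,j=7] A[i]=36>B[j]=33 take 33 → j++
[i=7,j=8] A[i]=36<=B[j]=36 take 36 → i++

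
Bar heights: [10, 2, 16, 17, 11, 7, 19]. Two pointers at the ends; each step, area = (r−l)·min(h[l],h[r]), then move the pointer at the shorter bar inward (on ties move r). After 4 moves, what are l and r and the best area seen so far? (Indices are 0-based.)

l=0 r=6: min(10,19)*6=60 best=60 *, l++
l=1 r=6: min(2,19)*5=10 best=60, l++
l=2 r=6: min(16,19)*4=64 best=64 *, l++
l=3 r=6: min(17,19)*3=51 best=64, l++

l=4, r=6, best area=64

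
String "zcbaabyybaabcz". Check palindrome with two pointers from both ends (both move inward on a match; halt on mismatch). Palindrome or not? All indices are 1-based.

palindrome

[1,14] 'z'=='z' → l++,r--
[2,13] 'c'=='c' → l++,r--
[3,12] 'b'=='b' → l++,r--
[4,11] 'a'=='a' → l++,r--
[5,10] 'a'=='a' → l++,r--
[6,9] 'b'=='b' → l++,r--
[7,8] 'y'=='y' → l++,r--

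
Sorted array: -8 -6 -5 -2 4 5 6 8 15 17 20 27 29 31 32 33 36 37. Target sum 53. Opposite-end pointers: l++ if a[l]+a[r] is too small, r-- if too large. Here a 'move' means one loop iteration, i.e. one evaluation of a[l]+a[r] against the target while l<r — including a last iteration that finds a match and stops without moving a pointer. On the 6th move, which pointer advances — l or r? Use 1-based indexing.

[1,18] -8+37=29 <53 → l++
[2,18] -6+37=31 <53 → l++
[3,18] -5+37=32 <53 → l++
[4,18] -2+37=35 <53 → l++
[5,18] 4+37=41 <53 → l++
[6,18] 5+37=42 <53 → l++

l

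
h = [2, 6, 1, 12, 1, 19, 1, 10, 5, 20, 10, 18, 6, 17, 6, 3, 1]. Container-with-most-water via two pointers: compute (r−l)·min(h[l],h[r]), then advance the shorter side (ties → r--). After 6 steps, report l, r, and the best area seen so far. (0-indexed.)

l=0 r=16: min(2,1)*16=16 best=16 *, r--
l=0 r=15: min(2,3)*15=30 best=30 *, l++
l=1 r=15: min(6,3)*14=42 best=42 *, r--
l=1 r=14: min(6,6)*13=78 best=78 *, r--
l=1 r=13: min(6,17)*12=72 best=78, l++
l=2 r=13: min(1,17)*11=11 best=78, l++

l=3, r=13, best area=78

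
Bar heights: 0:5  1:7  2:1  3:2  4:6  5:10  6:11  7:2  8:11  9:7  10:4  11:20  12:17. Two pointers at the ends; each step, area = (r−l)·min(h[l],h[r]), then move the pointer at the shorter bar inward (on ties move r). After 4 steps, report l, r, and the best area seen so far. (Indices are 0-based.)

l=4, r=12, best area=77

l=0 r=12: min(5,17)*12=60 best=60 *, l++
l=1 r=12: min(7,17)*11=77 best=77 *, l++
l=2 r=12: min(1,17)*10=10 best=77, l++
l=3 r=12: min(2,17)*9=18 best=77, l++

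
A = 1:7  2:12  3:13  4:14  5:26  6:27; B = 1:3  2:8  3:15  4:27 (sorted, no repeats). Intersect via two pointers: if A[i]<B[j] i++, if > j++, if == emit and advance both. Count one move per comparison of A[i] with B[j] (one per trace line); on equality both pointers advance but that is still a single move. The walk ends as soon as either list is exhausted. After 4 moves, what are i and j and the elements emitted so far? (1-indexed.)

[i=1,j=1] 7>3 → j++
[i=1,j=2] 7<8 → i++
[i=2,j=2] 12>8 → j++
[i=2,j=3] 12<15 → i++

i=3, j=3, emitted=[]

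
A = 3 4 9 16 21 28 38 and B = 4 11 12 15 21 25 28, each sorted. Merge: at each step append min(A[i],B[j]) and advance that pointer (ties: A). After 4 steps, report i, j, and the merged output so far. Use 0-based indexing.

i=3, j=1, merged so far=[3, 4, 4, 9]

i=0 j=0: A[i]=3<=B[j]=4 take 3, i++
i=1 j=0: A[i]=4<=B[j]=4 take 4, i++
i=2 j=0: A[i]=9>B[j]=4 take 4, j++
i=2 j=1: A[i]=9<=B[j]=11 take 9, i++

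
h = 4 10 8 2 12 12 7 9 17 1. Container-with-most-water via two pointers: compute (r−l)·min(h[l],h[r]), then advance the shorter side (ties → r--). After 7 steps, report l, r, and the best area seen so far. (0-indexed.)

l=6, r=8, best area=70

l=0 r=9: min(4,1)*9=9 best=9 *, r--
l=0 r=8: min(4,17)*8=32 best=32 *, l++
l=1 r=8: min(10,17)*7=70 best=70 *, l++
l=2 r=8: min(8,17)*6=48 best=70, l++
l=3 r=8: min(2,17)*5=10 best=70, l++
l=4 r=8: min(12,17)*4=48 best=70, l++
l=5 r=8: min(12,17)*3=36 best=70, l++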